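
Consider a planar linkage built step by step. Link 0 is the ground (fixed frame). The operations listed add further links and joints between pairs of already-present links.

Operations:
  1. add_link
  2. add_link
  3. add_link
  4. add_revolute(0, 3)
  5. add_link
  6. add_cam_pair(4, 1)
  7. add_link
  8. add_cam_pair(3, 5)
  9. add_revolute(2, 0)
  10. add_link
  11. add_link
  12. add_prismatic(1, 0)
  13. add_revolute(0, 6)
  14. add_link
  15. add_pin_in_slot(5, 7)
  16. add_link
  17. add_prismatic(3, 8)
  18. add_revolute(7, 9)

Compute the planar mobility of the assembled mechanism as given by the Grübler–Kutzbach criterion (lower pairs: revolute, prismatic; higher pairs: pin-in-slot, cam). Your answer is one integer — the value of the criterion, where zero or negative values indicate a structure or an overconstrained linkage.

M = 12

(L,J1,J2)=(1,0,0); link0 fixed
link1: (2,0,0)
link2: (3,0,0)
link3: (4,0,0)
R 0-3 [J1]: (4,1,0)
link4: (5,1,0)
C 4-1 [J2]: (5,1,1)
link5: (6,1,1)
C 3-5 [J2]: (6,1,2)
R 2-0 [J1]: (6,2,2)
link6: (7,2,2)
link7: (8,2,2)
P 1-0 [J1]: (8,3,2)
R 0-6 [J1]: (8,4,2)
link8: (9,4,2)
PS 5-7 [J2]: (9,4,3)
link9: (10,4,3)
P 3-8 [J1]: (10,5,3)
R 7-9 [J1]: (10,6,3)
Grübler: 3·9 − 2·6 − 3 = 12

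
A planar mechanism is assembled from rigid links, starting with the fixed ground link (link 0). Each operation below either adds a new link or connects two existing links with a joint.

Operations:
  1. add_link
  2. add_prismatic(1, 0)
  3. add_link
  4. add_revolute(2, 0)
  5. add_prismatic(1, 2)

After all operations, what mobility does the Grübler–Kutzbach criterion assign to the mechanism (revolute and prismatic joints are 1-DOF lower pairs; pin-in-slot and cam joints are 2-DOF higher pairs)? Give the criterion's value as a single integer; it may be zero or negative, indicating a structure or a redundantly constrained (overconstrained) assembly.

M = 0

link 0 = ground. State L|J1|J2 = 1|0|0
+link1  2|0|0
P(1,0) f=1→J1  2|1|0
+link2  3|1|0
R(2,0) f=1→J1  3|2|0
P(1,2) f=1→J1  3|3|0
M = 3(3−1)−2·3−0 = 6−6−0 = 0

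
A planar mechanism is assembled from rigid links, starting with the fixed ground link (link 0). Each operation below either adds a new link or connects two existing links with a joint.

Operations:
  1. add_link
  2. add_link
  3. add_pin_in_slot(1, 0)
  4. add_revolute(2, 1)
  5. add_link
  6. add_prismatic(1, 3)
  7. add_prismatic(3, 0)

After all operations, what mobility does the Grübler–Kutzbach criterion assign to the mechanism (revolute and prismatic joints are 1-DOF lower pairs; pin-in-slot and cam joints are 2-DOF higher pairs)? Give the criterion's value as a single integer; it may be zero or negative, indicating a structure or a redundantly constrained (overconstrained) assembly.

M = 2

L=1 J1=0 J2=0
add link → L=2 J1=0 J2=0
add link → L=3 J1=0 J2=0
PS@1,0 dof=2 J2 → L=3 J1=0 J2=1
R@2,1 dof=1 J1 → L=3 J1=1 J2=1
add link → L=4 J1=1 J2=1
P@1,3 dof=1 J1 → L=4 J1=2 J2=1
P@3,0 dof=1 J1 → L=4 J1=3 J2=1
M=3(L−1)−2J1−J2=3·3−2·3−1=2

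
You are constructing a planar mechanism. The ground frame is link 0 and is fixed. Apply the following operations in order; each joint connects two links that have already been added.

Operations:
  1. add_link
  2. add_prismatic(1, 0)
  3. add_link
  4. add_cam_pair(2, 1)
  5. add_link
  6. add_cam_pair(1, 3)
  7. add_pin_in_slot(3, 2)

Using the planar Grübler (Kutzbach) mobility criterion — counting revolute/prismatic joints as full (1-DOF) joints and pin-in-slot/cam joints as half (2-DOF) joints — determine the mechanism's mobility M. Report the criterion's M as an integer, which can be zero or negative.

M = 4

link 0 = ground. State L|J1|J2 = 1|0|0
+link1  2|0|0
P(1,0) f=1→J1  2|1|0
+link2  3|1|0
C(2,1) f=2→J2  3|1|1
+link3  4|1|1
C(1,3) f=2→J2  4|1|2
PS(3,2) f=2→J2  4|1|3
M = 3(4−1)−2·1−3 = 9−2−3 = 4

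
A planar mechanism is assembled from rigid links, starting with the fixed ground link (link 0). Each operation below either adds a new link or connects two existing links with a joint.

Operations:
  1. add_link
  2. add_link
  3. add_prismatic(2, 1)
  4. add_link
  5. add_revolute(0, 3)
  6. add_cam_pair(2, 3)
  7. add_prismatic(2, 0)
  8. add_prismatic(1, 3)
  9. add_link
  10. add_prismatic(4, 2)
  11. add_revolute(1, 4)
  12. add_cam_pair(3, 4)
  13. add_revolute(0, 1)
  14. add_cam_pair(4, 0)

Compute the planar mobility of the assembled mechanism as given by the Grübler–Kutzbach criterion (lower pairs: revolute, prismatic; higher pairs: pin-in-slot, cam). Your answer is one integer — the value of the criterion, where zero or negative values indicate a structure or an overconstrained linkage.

link 0 = ground. State L|J1|J2 = 1|0|0
+link1  2|0|0
+link2  3|0|0
P(2,1) f=1→J1  3|1|0
+link3  4|1|0
R(0,3) f=1→J1  4|2|0
C(2,3) f=2→J2  4|2|1
P(2,0) f=1→J1  4|3|1
P(1,3) f=1→J1  4|4|1
+link4  5|4|1
P(4,2) f=1→J1  5|5|1
R(1,4) f=1→J1  5|6|1
C(3,4) f=2→J2  5|6|2
R(0,1) f=1→J1  5|7|2
C(4,0) f=2→J2  5|7|3
M = 3(5−1)−2·7−3 = 12−14−3 = -5

M = -5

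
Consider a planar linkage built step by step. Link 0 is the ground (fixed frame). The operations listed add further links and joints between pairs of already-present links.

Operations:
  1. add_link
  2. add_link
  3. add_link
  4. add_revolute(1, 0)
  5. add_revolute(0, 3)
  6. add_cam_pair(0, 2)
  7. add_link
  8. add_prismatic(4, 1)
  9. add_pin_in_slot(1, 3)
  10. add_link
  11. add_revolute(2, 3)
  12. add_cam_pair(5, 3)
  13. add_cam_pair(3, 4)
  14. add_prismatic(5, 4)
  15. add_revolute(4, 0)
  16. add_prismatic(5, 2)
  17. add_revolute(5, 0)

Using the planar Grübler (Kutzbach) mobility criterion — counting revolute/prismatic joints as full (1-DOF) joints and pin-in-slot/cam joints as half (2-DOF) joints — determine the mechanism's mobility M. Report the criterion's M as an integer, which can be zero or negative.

link 0 = ground. State L|J1|J2 = 1|0|0
+link1  2|0|0
+link2  3|0|0
+link3  4|0|0
R(1,0) f=1→J1  4|1|0
R(0,3) f=1→J1  4|2|0
C(0,2) f=2→J2  4|2|1
+link4  5|2|1
P(4,1) f=1→J1  5|3|1
PS(1,3) f=2→J2  5|3|2
+link5  6|3|2
R(2,3) f=1→J1  6|4|2
C(5,3) f=2→J2  6|4|3
C(3,4) f=2→J2  6|4|4
P(5,4) f=1→J1  6|5|4
R(4,0) f=1→J1  6|6|4
P(5,2) f=1→J1  6|7|4
R(5,0) f=1→J1  6|8|4
M = 3(6−1)−2·8−4 = 15−16−4 = -5

M = -5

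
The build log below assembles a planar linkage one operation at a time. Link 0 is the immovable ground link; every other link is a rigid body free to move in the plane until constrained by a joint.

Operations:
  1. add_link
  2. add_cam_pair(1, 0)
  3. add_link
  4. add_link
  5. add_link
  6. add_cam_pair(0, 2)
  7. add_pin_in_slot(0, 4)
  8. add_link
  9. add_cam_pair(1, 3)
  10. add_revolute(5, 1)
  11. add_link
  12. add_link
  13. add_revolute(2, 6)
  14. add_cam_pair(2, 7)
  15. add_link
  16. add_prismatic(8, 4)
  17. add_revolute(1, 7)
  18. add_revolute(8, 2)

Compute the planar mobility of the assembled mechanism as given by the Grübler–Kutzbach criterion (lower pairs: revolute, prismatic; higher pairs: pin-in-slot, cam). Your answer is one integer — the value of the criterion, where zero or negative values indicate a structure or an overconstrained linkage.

(L,J1,J2)=(1,0,0); link0 fixed
link1: (2,0,0)
C 1-0 [J2]: (2,0,1)
link2: (3,0,1)
link3: (4,0,1)
link4: (5,0,1)
C 0-2 [J2]: (5,0,2)
PS 0-4 [J2]: (5,0,3)
link5: (6,0,3)
C 1-3 [J2]: (6,0,4)
R 5-1 [J1]: (6,1,4)
link6: (7,1,4)
link7: (8,1,4)
R 2-6 [J1]: (8,2,4)
C 2-7 [J2]: (8,2,5)
link8: (9,2,5)
P 8-4 [J1]: (9,3,5)
R 1-7 [J1]: (9,4,5)
R 8-2 [J1]: (9,5,5)
Grübler: 3·8 − 2·5 − 5 = 9

M = 9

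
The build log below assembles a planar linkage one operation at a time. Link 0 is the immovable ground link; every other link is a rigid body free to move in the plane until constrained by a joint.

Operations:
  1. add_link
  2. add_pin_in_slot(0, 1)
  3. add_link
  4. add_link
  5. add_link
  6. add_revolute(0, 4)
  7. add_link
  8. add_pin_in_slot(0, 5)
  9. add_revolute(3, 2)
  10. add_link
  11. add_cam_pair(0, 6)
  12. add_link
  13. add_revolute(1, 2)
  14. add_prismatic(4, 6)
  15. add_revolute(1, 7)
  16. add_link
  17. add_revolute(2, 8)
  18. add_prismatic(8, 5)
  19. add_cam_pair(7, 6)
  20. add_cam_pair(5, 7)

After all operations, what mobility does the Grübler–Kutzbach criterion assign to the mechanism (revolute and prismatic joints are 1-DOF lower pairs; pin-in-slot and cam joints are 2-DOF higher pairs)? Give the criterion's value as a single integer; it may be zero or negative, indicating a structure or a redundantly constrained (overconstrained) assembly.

M = 5

[1;0;0] (link 0 is ground)
L+ [2;0;0]
PS(0,1)∈J2 [2;0;1]
L+ [3;0;1]
L+ [4;0;1]
L+ [5;0;1]
R(0,4)∈J1 [5;1;1]
L+ [6;1;1]
PS(0,5)∈J2 [6;1;2]
R(3,2)∈J1 [6;2;2]
L+ [7;2;2]
C(0,6)∈J2 [7;2;3]
L+ [8;2;3]
R(1,2)∈J1 [8;3;3]
P(4,6)∈J1 [8;4;3]
R(1,7)∈J1 [8;5;3]
L+ [9;5;3]
R(2,8)∈J1 [9;6;3]
P(8,5)∈J1 [9;7;3]
C(7,6)∈J2 [9;7;4]
C(5,7)∈J2 [9;7;5]
mobility = 24 − 14 − 5 = 5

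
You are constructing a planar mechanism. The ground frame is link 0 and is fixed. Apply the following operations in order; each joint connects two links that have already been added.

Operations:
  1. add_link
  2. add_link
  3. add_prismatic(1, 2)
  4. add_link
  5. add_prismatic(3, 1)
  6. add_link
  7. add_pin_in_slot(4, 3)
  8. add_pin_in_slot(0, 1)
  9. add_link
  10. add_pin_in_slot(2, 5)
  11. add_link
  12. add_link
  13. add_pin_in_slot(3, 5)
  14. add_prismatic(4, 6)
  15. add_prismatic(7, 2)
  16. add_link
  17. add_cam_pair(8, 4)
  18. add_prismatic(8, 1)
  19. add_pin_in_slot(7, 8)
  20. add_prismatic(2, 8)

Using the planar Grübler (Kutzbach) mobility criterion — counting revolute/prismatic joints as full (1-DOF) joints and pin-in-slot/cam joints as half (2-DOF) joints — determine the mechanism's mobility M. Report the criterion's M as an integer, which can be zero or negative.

M = 6

[1;0;0] (link 0 is ground)
L+ [2;0;0]
L+ [3;0;0]
P(1,2)∈J1 [3;1;0]
L+ [4;1;0]
P(3,1)∈J1 [4;2;0]
L+ [5;2;0]
PS(4,3)∈J2 [5;2;1]
PS(0,1)∈J2 [5;2;2]
L+ [6;2;2]
PS(2,5)∈J2 [6;2;3]
L+ [7;2;3]
L+ [8;2;3]
PS(3,5)∈J2 [8;2;4]
P(4,6)∈J1 [8;3;4]
P(7,2)∈J1 [8;4;4]
L+ [9;4;4]
C(8,4)∈J2 [9;4;5]
P(8,1)∈J1 [9;5;5]
PS(7,8)∈J2 [9;5;6]
P(2,8)∈J1 [9;6;6]
mobility = 24 − 12 − 6 = 6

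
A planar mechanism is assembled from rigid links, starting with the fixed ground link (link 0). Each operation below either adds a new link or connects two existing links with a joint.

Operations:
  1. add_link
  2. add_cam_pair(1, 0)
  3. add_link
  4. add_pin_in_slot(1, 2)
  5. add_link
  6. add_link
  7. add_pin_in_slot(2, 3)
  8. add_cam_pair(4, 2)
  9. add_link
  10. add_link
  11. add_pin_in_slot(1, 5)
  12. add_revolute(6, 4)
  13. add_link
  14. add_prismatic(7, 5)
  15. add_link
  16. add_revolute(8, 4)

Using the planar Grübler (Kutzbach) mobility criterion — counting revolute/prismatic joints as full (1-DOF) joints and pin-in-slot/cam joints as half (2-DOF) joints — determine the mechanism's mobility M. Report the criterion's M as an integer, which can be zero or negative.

M = 13

link 0 = ground. State L|J1|J2 = 1|0|0
+link1  2|0|0
C(1,0) f=2→J2  2|0|1
+link2  3|0|1
PS(1,2) f=2→J2  3|0|2
+link3  4|0|2
+link4  5|0|2
PS(2,3) f=2→J2  5|0|3
C(4,2) f=2→J2  5|0|4
+link5  6|0|4
+link6  7|0|4
PS(1,5) f=2→J2  7|0|5
R(6,4) f=1→J1  7|1|5
+link7  8|1|5
P(7,5) f=1→J1  8|2|5
+link8  9|2|5
R(8,4) f=1→J1  9|3|5
M = 3(9−1)−2·3−5 = 24−6−5 = 13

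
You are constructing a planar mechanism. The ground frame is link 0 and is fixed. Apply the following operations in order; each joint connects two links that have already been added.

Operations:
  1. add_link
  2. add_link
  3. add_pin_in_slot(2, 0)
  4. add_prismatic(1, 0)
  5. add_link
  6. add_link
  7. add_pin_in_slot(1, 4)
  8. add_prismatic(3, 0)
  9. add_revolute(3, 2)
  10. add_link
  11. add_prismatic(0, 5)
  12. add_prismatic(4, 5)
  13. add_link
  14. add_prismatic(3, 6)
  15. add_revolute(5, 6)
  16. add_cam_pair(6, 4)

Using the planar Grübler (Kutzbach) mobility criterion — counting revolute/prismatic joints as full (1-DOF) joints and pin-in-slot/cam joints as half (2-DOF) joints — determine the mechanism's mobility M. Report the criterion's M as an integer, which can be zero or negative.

(L,J1,J2)=(1,0,0); link0 fixed
link1: (2,0,0)
link2: (3,0,0)
PS 2-0 [J2]: (3,0,1)
P 1-0 [J1]: (3,1,1)
link3: (4,1,1)
link4: (5,1,1)
PS 1-4 [J2]: (5,1,2)
P 3-0 [J1]: (5,2,2)
R 3-2 [J1]: (5,3,2)
link5: (6,3,2)
P 0-5 [J1]: (6,4,2)
P 4-5 [J1]: (6,5,2)
link6: (7,5,2)
P 3-6 [J1]: (7,6,2)
R 5-6 [J1]: (7,7,2)
C 6-4 [J2]: (7,7,3)
Grübler: 3·6 − 2·7 − 3 = 1

M = 1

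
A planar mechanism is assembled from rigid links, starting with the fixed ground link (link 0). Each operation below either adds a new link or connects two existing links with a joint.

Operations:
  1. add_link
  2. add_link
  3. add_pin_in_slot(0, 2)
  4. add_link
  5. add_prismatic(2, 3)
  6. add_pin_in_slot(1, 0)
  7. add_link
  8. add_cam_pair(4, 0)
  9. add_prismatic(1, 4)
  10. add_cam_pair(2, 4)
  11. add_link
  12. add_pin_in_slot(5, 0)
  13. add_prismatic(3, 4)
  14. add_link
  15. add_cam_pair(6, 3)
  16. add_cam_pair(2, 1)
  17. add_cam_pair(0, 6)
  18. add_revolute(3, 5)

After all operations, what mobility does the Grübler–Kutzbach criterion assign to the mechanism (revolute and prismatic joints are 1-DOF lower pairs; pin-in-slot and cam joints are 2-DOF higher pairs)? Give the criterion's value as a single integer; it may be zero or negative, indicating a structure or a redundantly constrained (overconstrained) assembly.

M = 2

[1;0;0] (link 0 is ground)
L+ [2;0;0]
L+ [3;0;0]
PS(0,2)∈J2 [3;0;1]
L+ [4;0;1]
P(2,3)∈J1 [4;1;1]
PS(1,0)∈J2 [4;1;2]
L+ [5;1;2]
C(4,0)∈J2 [5;1;3]
P(1,4)∈J1 [5;2;3]
C(2,4)∈J2 [5;2;4]
L+ [6;2;4]
PS(5,0)∈J2 [6;2;5]
P(3,4)∈J1 [6;3;5]
L+ [7;3;5]
C(6,3)∈J2 [7;3;6]
C(2,1)∈J2 [7;3;7]
C(0,6)∈J2 [7;3;8]
R(3,5)∈J1 [7;4;8]
mobility = 18 − 8 − 8 = 2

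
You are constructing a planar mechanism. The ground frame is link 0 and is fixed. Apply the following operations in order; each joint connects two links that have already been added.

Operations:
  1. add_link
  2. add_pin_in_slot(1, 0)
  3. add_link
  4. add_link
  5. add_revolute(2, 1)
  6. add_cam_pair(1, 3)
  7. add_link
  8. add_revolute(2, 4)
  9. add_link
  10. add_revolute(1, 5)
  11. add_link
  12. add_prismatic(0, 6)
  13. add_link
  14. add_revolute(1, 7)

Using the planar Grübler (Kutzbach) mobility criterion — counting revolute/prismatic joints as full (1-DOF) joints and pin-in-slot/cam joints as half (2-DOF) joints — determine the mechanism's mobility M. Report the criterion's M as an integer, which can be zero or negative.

[1;0;0] (link 0 is ground)
L+ [2;0;0]
PS(1,0)∈J2 [2;0;1]
L+ [3;0;1]
L+ [4;0;1]
R(2,1)∈J1 [4;1;1]
C(1,3)∈J2 [4;1;2]
L+ [5;1;2]
R(2,4)∈J1 [5;2;2]
L+ [6;2;2]
R(1,5)∈J1 [6;3;2]
L+ [7;3;2]
P(0,6)∈J1 [7;4;2]
L+ [8;4;2]
R(1,7)∈J1 [8;5;2]
mobility = 21 − 10 − 2 = 9

M = 9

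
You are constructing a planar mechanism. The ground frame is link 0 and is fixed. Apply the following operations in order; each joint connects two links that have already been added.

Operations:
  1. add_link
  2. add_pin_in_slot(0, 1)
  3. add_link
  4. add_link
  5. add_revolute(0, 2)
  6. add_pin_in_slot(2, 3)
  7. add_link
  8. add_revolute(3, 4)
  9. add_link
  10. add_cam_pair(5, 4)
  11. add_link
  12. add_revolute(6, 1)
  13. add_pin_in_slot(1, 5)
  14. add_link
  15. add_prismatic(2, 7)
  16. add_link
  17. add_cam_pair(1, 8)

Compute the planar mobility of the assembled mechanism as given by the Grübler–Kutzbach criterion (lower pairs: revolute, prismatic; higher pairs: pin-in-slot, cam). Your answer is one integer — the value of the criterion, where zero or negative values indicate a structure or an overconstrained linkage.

M = 11

ground; <1,0,0>
#1 <2,0,0>
PS:0↔1 J2 <2,0,1>
#2 <3,0,1>
#3 <4,0,1>
R:0↔2 J1 <4,1,1>
PS:2↔3 J2 <4,1,2>
#4 <5,1,2>
R:3↔4 J1 <5,2,2>
#5 <6,2,2>
C:5↔4 J2 <6,2,3>
#6 <7,2,3>
R:6↔1 J1 <7,3,3>
PS:1↔5 J2 <7,3,4>
#7 <8,3,4>
P:2↔7 J1 <8,4,4>
#8 <9,4,4>
C:1↔8 J2 <9,4,5>
3×8 − 2×4 − 1×5 = 11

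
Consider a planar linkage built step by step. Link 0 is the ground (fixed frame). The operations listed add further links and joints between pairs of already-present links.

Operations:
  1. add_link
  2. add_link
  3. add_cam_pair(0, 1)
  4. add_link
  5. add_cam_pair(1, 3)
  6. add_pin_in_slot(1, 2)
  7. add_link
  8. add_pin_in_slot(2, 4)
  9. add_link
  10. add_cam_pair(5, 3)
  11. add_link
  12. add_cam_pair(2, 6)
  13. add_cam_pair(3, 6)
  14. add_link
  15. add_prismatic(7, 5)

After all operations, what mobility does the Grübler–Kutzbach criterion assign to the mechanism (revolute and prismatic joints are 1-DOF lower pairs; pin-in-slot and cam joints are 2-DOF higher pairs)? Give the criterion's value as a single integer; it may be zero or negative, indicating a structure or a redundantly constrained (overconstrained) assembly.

M = 12

(L,J1,J2)=(1,0,0); link0 fixed
link1: (2,0,0)
link2: (3,0,0)
C 0-1 [J2]: (3,0,1)
link3: (4,0,1)
C 1-3 [J2]: (4,0,2)
PS 1-2 [J2]: (4,0,3)
link4: (5,0,3)
PS 2-4 [J2]: (5,0,4)
link5: (6,0,4)
C 5-3 [J2]: (6,0,5)
link6: (7,0,5)
C 2-6 [J2]: (7,0,6)
C 3-6 [J2]: (7,0,7)
link7: (8,0,7)
P 7-5 [J1]: (8,1,7)
Grübler: 3·7 − 2·1 − 7 = 12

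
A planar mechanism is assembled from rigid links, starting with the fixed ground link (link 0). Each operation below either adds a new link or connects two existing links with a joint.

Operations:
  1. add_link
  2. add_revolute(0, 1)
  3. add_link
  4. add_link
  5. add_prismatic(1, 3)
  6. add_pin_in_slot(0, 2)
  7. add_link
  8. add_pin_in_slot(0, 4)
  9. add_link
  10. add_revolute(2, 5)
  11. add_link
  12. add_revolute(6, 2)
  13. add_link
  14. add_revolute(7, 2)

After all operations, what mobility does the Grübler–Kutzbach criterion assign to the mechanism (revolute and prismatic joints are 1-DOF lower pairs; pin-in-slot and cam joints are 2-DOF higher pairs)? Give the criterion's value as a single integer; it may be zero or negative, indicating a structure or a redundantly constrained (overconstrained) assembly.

ground; <1,0,0>
#1 <2,0,0>
R:0↔1 J1 <2,1,0>
#2 <3,1,0>
#3 <4,1,0>
P:1↔3 J1 <4,2,0>
PS:0↔2 J2 <4,2,1>
#4 <5,2,1>
PS:0↔4 J2 <5,2,2>
#5 <6,2,2>
R:2↔5 J1 <6,3,2>
#6 <7,3,2>
R:6↔2 J1 <7,4,2>
#7 <8,4,2>
R:7↔2 J1 <8,5,2>
3×7 − 2×5 − 1×2 = 9

M = 9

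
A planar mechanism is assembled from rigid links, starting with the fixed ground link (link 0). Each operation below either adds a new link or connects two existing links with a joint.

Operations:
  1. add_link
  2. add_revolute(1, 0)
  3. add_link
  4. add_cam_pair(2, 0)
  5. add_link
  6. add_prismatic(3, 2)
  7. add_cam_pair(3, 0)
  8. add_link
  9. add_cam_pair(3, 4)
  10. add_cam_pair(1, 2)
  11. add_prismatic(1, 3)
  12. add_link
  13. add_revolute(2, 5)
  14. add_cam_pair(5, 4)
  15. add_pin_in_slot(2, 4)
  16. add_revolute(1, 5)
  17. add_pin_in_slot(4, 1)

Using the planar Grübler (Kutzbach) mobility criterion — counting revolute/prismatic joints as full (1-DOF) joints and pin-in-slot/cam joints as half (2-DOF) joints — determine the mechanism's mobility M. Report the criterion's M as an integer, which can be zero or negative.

M = -2

ground; <1,0,0>
#1 <2,0,0>
R:1↔0 J1 <2,1,0>
#2 <3,1,0>
C:2↔0 J2 <3,1,1>
#3 <4,1,1>
P:3↔2 J1 <4,2,1>
C:3↔0 J2 <4,2,2>
#4 <5,2,2>
C:3↔4 J2 <5,2,3>
C:1↔2 J2 <5,2,4>
P:1↔3 J1 <5,3,4>
#5 <6,3,4>
R:2↔5 J1 <6,4,4>
C:5↔4 J2 <6,4,5>
PS:2↔4 J2 <6,4,6>
R:1↔5 J1 <6,5,6>
PS:4↔1 J2 <6,5,7>
3×5 − 2×5 − 1×7 = -2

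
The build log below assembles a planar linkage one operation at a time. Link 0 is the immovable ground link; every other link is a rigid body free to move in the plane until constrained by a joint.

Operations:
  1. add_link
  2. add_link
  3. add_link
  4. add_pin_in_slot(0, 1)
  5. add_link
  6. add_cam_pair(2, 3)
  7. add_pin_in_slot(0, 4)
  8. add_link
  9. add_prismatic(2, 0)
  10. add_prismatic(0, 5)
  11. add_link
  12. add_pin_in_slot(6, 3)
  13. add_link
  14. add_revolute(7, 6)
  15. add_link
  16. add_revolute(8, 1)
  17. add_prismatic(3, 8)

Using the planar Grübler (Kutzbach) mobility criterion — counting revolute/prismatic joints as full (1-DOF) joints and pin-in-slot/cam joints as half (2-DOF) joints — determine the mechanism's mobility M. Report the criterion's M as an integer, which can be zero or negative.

M = 10

L=1 J1=0 J2=0
add link → L=2 J1=0 J2=0
add link → L=3 J1=0 J2=0
add link → L=4 J1=0 J2=0
PS@0,1 dof=2 J2 → L=4 J1=0 J2=1
add link → L=5 J1=0 J2=1
C@2,3 dof=2 J2 → L=5 J1=0 J2=2
PS@0,4 dof=2 J2 → L=5 J1=0 J2=3
add link → L=6 J1=0 J2=3
P@2,0 dof=1 J1 → L=6 J1=1 J2=3
P@0,5 dof=1 J1 → L=6 J1=2 J2=3
add link → L=7 J1=2 J2=3
PS@6,3 dof=2 J2 → L=7 J1=2 J2=4
add link → L=8 J1=2 J2=4
R@7,6 dof=1 J1 → L=8 J1=3 J2=4
add link → L=9 J1=3 J2=4
R@8,1 dof=1 J1 → L=9 J1=4 J2=4
P@3,8 dof=1 J1 → L=9 J1=5 J2=4
M=3(L−1)−2J1−J2=3·8−2·5−4=10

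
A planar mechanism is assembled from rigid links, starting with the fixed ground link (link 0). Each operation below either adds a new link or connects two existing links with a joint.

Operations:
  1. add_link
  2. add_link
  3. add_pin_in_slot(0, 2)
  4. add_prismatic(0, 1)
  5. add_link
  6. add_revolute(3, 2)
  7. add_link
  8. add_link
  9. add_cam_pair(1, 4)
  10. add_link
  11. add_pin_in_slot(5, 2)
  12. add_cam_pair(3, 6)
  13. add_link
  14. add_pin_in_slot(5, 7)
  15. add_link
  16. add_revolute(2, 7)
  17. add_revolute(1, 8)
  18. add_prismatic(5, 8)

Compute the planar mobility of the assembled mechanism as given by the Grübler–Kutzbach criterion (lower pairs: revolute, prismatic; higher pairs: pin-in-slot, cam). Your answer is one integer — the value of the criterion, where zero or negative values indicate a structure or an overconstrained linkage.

(L,J1,J2)=(1,0,0); link0 fixed
link1: (2,0,0)
link2: (3,0,0)
PS 0-2 [J2]: (3,0,1)
P 0-1 [J1]: (3,1,1)
link3: (4,1,1)
R 3-2 [J1]: (4,2,1)
link4: (5,2,1)
link5: (6,2,1)
C 1-4 [J2]: (6,2,2)
link6: (7,2,2)
PS 5-2 [J2]: (7,2,3)
C 3-6 [J2]: (7,2,4)
link7: (8,2,4)
PS 5-7 [J2]: (8,2,5)
link8: (9,2,5)
R 2-7 [J1]: (9,3,5)
R 1-8 [J1]: (9,4,5)
P 5-8 [J1]: (9,5,5)
Grübler: 3·8 − 2·5 − 5 = 9

M = 9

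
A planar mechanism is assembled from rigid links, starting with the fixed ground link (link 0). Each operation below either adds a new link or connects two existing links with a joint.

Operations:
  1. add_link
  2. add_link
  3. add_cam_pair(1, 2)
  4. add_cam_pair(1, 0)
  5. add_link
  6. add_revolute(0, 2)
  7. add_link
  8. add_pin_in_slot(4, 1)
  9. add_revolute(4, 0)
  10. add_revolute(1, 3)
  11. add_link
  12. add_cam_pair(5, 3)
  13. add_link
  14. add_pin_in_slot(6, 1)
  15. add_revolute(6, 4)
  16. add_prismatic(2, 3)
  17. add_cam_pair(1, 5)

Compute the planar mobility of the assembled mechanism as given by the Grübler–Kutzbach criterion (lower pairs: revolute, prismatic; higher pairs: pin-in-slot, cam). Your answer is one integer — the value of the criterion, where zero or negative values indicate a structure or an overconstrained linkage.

M = 2

(L,J1,J2)=(1,0,0); link0 fixed
link1: (2,0,0)
link2: (3,0,0)
C 1-2 [J2]: (3,0,1)
C 1-0 [J2]: (3,0,2)
link3: (4,0,2)
R 0-2 [J1]: (4,1,2)
link4: (5,1,2)
PS 4-1 [J2]: (5,1,3)
R 4-0 [J1]: (5,2,3)
R 1-3 [J1]: (5,3,3)
link5: (6,3,3)
C 5-3 [J2]: (6,3,4)
link6: (7,3,4)
PS 6-1 [J2]: (7,3,5)
R 6-4 [J1]: (7,4,5)
P 2-3 [J1]: (7,5,5)
C 1-5 [J2]: (7,5,6)
Grübler: 3·6 − 2·5 − 6 = 2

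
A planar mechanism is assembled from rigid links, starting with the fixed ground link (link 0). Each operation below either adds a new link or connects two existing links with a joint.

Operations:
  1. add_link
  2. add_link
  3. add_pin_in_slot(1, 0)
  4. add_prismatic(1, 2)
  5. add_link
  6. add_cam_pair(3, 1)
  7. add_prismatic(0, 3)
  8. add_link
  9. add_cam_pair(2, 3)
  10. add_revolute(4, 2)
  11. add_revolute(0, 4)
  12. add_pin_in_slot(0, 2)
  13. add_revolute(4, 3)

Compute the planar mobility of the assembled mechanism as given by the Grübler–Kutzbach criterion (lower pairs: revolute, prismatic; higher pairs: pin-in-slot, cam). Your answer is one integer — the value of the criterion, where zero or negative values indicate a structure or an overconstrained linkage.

(L,J1,J2)=(1,0,0); link0 fixed
link1: (2,0,0)
link2: (3,0,0)
PS 1-0 [J2]: (3,0,1)
P 1-2 [J1]: (3,1,1)
link3: (4,1,1)
C 3-1 [J2]: (4,1,2)
P 0-3 [J1]: (4,2,2)
link4: (5,2,2)
C 2-3 [J2]: (5,2,3)
R 4-2 [J1]: (5,3,3)
R 0-4 [J1]: (5,4,3)
PS 0-2 [J2]: (5,4,4)
R 4-3 [J1]: (5,5,4)
Grübler: 3·4 − 2·5 − 4 = -2

M = -2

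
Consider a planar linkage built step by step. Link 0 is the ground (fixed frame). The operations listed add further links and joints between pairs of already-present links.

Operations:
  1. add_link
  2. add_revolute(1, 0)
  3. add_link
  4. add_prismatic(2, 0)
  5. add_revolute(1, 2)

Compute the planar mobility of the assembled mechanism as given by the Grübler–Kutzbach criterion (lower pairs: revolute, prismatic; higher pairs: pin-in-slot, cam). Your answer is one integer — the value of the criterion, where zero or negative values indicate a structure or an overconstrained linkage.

M = 0

(L,J1,J2)=(1,0,0); link0 fixed
link1: (2,0,0)
R 1-0 [J1]: (2,1,0)
link2: (3,1,0)
P 2-0 [J1]: (3,2,0)
R 1-2 [J1]: (3,3,0)
Grübler: 3·2 − 2·3 − 0 = 0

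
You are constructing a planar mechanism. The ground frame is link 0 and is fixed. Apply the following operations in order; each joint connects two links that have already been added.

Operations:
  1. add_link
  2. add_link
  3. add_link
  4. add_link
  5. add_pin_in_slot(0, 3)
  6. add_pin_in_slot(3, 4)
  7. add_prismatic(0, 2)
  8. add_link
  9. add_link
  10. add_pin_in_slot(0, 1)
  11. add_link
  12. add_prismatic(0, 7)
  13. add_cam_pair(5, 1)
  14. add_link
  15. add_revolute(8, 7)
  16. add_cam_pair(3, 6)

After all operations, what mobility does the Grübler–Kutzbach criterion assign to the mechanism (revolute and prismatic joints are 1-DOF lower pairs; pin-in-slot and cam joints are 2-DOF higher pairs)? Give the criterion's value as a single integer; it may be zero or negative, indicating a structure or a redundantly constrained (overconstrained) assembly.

M = 13

L=1 J1=0 J2=0
add link → L=2 J1=0 J2=0
add link → L=3 J1=0 J2=0
add link → L=4 J1=0 J2=0
add link → L=5 J1=0 J2=0
PS@0,3 dof=2 J2 → L=5 J1=0 J2=1
PS@3,4 dof=2 J2 → L=5 J1=0 J2=2
P@0,2 dof=1 J1 → L=5 J1=1 J2=2
add link → L=6 J1=1 J2=2
add link → L=7 J1=1 J2=2
PS@0,1 dof=2 J2 → L=7 J1=1 J2=3
add link → L=8 J1=1 J2=3
P@0,7 dof=1 J1 → L=8 J1=2 J2=3
C@5,1 dof=2 J2 → L=8 J1=2 J2=4
add link → L=9 J1=2 J2=4
R@8,7 dof=1 J1 → L=9 J1=3 J2=4
C@3,6 dof=2 J2 → L=9 J1=3 J2=5
M=3(L−1)−2J1−J2=3·8−2·3−5=13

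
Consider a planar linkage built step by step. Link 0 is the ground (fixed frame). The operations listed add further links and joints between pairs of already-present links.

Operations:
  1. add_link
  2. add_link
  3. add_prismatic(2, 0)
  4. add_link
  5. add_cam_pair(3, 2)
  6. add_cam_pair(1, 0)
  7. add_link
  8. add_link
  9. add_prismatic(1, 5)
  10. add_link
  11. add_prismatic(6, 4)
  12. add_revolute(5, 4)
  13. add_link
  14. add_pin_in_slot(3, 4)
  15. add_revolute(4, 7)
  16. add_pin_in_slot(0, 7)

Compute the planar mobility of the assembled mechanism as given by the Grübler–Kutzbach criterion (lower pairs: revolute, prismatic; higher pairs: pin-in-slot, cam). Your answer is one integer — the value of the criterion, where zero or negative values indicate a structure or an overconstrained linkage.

L=1 J1=0 J2=0
add link → L=2 J1=0 J2=0
add link → L=3 J1=0 J2=0
P@2,0 dof=1 J1 → L=3 J1=1 J2=0
add link → L=4 J1=1 J2=0
C@3,2 dof=2 J2 → L=4 J1=1 J2=1
C@1,0 dof=2 J2 → L=4 J1=1 J2=2
add link → L=5 J1=1 J2=2
add link → L=6 J1=1 J2=2
P@1,5 dof=1 J1 → L=6 J1=2 J2=2
add link → L=7 J1=2 J2=2
P@6,4 dof=1 J1 → L=7 J1=3 J2=2
R@5,4 dof=1 J1 → L=7 J1=4 J2=2
add link → L=8 J1=4 J2=2
PS@3,4 dof=2 J2 → L=8 J1=4 J2=3
R@4,7 dof=1 J1 → L=8 J1=5 J2=3
PS@0,7 dof=2 J2 → L=8 J1=5 J2=4
M=3(L−1)−2J1−J2=3·7−2·5−4=7

M = 7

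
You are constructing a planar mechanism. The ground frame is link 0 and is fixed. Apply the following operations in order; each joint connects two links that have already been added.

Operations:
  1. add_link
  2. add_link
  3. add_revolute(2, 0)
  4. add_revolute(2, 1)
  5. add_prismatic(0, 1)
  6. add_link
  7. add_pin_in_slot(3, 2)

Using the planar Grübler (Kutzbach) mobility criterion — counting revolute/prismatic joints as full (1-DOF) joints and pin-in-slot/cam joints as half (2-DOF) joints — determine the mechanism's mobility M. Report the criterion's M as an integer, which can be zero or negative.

M = 2

link 0 = ground. State L|J1|J2 = 1|0|0
+link1  2|0|0
+link2  3|0|0
R(2,0) f=1→J1  3|1|0
R(2,1) f=1→J1  3|2|0
P(0,1) f=1→J1  3|3|0
+link3  4|3|0
PS(3,2) f=2→J2  4|3|1
M = 3(4−1)−2·3−1 = 9−6−1 = 2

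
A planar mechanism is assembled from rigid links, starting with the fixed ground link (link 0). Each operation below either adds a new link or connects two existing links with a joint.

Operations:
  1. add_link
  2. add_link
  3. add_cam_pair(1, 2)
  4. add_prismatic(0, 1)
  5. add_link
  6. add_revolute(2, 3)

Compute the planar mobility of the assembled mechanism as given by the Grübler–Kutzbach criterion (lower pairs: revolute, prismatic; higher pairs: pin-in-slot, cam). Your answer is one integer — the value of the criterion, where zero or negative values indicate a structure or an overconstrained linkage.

M = 4

ground; <1,0,0>
#1 <2,0,0>
#2 <3,0,0>
C:1↔2 J2 <3,0,1>
P:0↔1 J1 <3,1,1>
#3 <4,1,1>
R:2↔3 J1 <4,2,1>
3×3 − 2×2 − 1×1 = 4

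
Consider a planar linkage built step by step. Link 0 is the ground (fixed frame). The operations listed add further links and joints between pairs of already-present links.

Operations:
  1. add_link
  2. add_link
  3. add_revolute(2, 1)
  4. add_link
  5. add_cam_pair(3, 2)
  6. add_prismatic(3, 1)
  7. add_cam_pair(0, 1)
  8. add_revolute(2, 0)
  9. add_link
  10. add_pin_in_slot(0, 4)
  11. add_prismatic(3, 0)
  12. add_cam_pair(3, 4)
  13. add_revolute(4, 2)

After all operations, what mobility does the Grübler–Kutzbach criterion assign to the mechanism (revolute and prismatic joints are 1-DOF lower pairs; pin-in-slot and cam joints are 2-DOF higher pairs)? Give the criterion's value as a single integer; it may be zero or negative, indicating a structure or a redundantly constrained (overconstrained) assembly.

link 0 = ground. State L|J1|J2 = 1|0|0
+link1  2|0|0
+link2  3|0|0
R(2,1) f=1→J1  3|1|0
+link3  4|1|0
C(3,2) f=2→J2  4|1|1
P(3,1) f=1→J1  4|2|1
C(0,1) f=2→J2  4|2|2
R(2,0) f=1→J1  4|3|2
+link4  5|3|2
PS(0,4) f=2→J2  5|3|3
P(3,0) f=1→J1  5|4|3
C(3,4) f=2→J2  5|4|4
R(4,2) f=1→J1  5|5|4
M = 3(5−1)−2·5−4 = 12−10−4 = -2

M = -2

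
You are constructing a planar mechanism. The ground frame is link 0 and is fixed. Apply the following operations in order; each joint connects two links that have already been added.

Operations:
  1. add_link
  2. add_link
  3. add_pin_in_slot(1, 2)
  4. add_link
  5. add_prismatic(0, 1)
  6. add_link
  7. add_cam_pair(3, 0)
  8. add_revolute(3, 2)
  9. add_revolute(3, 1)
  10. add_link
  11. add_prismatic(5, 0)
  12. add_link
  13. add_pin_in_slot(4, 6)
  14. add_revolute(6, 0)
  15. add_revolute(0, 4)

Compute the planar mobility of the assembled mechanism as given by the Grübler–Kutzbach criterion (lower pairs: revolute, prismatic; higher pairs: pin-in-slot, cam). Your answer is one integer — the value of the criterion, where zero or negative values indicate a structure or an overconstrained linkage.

(L,J1,J2)=(1,0,0); link0 fixed
link1: (2,0,0)
link2: (3,0,0)
PS 1-2 [J2]: (3,0,1)
link3: (4,0,1)
P 0-1 [J1]: (4,1,1)
link4: (5,1,1)
C 3-0 [J2]: (5,1,2)
R 3-2 [J1]: (5,2,2)
R 3-1 [J1]: (5,3,2)
link5: (6,3,2)
P 5-0 [J1]: (6,4,2)
link6: (7,4,2)
PS 4-6 [J2]: (7,4,3)
R 6-0 [J1]: (7,5,3)
R 0-4 [J1]: (7,6,3)
Grübler: 3·6 − 2·6 − 3 = 3

M = 3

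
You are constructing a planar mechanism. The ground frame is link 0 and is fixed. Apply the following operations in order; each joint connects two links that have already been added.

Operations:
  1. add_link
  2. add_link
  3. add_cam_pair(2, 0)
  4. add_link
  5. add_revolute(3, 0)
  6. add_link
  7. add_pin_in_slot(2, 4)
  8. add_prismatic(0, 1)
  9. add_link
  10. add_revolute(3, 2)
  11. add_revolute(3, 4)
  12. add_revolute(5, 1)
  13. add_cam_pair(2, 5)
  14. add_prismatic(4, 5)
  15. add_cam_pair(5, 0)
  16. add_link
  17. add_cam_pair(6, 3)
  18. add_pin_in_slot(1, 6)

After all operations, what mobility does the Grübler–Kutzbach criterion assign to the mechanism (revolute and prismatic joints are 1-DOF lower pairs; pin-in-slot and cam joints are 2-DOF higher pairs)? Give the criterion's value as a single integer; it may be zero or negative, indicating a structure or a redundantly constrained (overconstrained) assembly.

M = 0

link 0 = ground. State L|J1|J2 = 1|0|0
+link1  2|0|0
+link2  3|0|0
C(2,0) f=2→J2  3|0|1
+link3  4|0|1
R(3,0) f=1→J1  4|1|1
+link4  5|1|1
PS(2,4) f=2→J2  5|1|2
P(0,1) f=1→J1  5|2|2
+link5  6|2|2
R(3,2) f=1→J1  6|3|2
R(3,4) f=1→J1  6|4|2
R(5,1) f=1→J1  6|5|2
C(2,5) f=2→J2  6|5|3
P(4,5) f=1→J1  6|6|3
C(5,0) f=2→J2  6|6|4
+link6  7|6|4
C(6,3) f=2→J2  7|6|5
PS(1,6) f=2→J2  7|6|6
M = 3(7−1)−2·6−6 = 18−12−6 = 0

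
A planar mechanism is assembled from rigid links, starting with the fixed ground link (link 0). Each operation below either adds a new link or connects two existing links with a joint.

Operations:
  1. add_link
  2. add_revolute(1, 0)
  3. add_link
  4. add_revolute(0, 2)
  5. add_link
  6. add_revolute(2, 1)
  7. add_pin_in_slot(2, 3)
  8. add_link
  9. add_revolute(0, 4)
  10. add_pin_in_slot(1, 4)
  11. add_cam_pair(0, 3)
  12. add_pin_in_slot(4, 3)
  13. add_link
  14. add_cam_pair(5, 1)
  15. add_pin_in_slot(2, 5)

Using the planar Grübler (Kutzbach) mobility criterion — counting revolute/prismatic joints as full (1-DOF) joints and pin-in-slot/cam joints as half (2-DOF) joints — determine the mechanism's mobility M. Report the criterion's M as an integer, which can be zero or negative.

M = 1

(L,J1,J2)=(1,0,0); link0 fixed
link1: (2,0,0)
R 1-0 [J1]: (2,1,0)
link2: (3,1,0)
R 0-2 [J1]: (3,2,0)
link3: (4,2,0)
R 2-1 [J1]: (4,3,0)
PS 2-3 [J2]: (4,3,1)
link4: (5,3,1)
R 0-4 [J1]: (5,4,1)
PS 1-4 [J2]: (5,4,2)
C 0-3 [J2]: (5,4,3)
PS 4-3 [J2]: (5,4,4)
link5: (6,4,4)
C 5-1 [J2]: (6,4,5)
PS 2-5 [J2]: (6,4,6)
Grübler: 3·5 − 2·4 − 6 = 1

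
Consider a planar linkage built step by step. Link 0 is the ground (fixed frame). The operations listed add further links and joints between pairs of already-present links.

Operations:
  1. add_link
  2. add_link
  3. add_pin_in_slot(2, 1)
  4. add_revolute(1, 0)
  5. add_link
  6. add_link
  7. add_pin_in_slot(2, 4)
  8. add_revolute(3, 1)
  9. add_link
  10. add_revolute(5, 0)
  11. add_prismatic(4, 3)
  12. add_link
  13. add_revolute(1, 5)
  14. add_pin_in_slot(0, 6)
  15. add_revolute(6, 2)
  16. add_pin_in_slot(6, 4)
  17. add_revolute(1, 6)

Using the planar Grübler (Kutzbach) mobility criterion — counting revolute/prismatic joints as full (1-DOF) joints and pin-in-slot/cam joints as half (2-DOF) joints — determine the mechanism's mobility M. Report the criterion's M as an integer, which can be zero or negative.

M = 0

link 0 = ground. State L|J1|J2 = 1|0|0
+link1  2|0|0
+link2  3|0|0
PS(2,1) f=2→J2  3|0|1
R(1,0) f=1→J1  3|1|1
+link3  4|1|1
+link4  5|1|1
PS(2,4) f=2→J2  5|1|2
R(3,1) f=1→J1  5|2|2
+link5  6|2|2
R(5,0) f=1→J1  6|3|2
P(4,3) f=1→J1  6|4|2
+link6  7|4|2
R(1,5) f=1→J1  7|5|2
PS(0,6) f=2→J2  7|5|3
R(6,2) f=1→J1  7|6|3
PS(6,4) f=2→J2  7|6|4
R(1,6) f=1→J1  7|7|4
M = 3(7−1)−2·7−4 = 18−14−4 = 0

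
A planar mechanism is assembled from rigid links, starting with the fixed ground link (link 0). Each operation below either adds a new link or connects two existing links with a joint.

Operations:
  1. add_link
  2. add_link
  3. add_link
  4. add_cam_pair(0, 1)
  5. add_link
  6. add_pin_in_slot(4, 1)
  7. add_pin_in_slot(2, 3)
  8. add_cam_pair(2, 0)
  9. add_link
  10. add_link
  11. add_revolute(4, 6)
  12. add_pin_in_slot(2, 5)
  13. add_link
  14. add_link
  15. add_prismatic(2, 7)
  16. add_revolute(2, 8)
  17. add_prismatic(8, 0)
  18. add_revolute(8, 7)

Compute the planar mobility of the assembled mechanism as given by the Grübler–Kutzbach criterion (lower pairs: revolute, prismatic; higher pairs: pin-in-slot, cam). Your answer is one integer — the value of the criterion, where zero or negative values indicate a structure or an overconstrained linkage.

M = 9

[1;0;0] (link 0 is ground)
L+ [2;0;0]
L+ [3;0;0]
L+ [4;0;0]
C(0,1)∈J2 [4;0;1]
L+ [5;0;1]
PS(4,1)∈J2 [5;0;2]
PS(2,3)∈J2 [5;0;3]
C(2,0)∈J2 [5;0;4]
L+ [6;0;4]
L+ [7;0;4]
R(4,6)∈J1 [7;1;4]
PS(2,5)∈J2 [7;1;5]
L+ [8;1;5]
L+ [9;1;5]
P(2,7)∈J1 [9;2;5]
R(2,8)∈J1 [9;3;5]
P(8,0)∈J1 [9;4;5]
R(8,7)∈J1 [9;5;5]
mobility = 24 − 10 − 5 = 9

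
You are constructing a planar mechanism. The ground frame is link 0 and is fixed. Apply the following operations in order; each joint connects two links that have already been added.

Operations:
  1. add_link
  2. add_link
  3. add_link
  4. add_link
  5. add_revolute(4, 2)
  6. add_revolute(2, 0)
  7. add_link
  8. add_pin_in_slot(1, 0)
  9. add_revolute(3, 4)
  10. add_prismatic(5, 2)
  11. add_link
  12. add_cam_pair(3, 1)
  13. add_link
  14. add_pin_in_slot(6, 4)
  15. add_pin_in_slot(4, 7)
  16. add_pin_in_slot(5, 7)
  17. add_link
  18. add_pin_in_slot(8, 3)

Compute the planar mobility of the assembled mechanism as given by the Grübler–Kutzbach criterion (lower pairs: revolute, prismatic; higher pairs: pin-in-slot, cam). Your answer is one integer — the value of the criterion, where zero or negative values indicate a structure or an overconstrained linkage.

M = 10

L=1 J1=0 J2=0
add link → L=2 J1=0 J2=0
add link → L=3 J1=0 J2=0
add link → L=4 J1=0 J2=0
add link → L=5 J1=0 J2=0
R@4,2 dof=1 J1 → L=5 J1=1 J2=0
R@2,0 dof=1 J1 → L=5 J1=2 J2=0
add link → L=6 J1=2 J2=0
PS@1,0 dof=2 J2 → L=6 J1=2 J2=1
R@3,4 dof=1 J1 → L=6 J1=3 J2=1
P@5,2 dof=1 J1 → L=6 J1=4 J2=1
add link → L=7 J1=4 J2=1
C@3,1 dof=2 J2 → L=7 J1=4 J2=2
add link → L=8 J1=4 J2=2
PS@6,4 dof=2 J2 → L=8 J1=4 J2=3
PS@4,7 dof=2 J2 → L=8 J1=4 J2=4
PS@5,7 dof=2 J2 → L=8 J1=4 J2=5
add link → L=9 J1=4 J2=5
PS@8,3 dof=2 J2 → L=9 J1=4 J2=6
M=3(L−1)−2J1−J2=3·8−2·4−6=10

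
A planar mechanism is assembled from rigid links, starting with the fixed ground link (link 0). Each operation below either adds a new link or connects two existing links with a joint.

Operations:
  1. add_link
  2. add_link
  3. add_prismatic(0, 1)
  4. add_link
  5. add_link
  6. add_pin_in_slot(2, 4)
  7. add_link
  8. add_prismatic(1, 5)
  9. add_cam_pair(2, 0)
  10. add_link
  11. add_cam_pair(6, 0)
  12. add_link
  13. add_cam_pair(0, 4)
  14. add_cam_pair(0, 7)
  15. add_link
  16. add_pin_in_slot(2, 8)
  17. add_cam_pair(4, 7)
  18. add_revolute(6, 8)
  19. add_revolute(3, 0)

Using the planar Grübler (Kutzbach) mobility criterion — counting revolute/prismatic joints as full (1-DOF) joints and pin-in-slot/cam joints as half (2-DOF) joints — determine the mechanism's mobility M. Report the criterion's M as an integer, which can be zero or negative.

M = 9

[1;0;0] (link 0 is ground)
L+ [2;0;0]
L+ [3;0;0]
P(0,1)∈J1 [3;1;0]
L+ [4;1;0]
L+ [5;1;0]
PS(2,4)∈J2 [5;1;1]
L+ [6;1;1]
P(1,5)∈J1 [6;2;1]
C(2,0)∈J2 [6;2;2]
L+ [7;2;2]
C(6,0)∈J2 [7;2;3]
L+ [8;2;3]
C(0,4)∈J2 [8;2;4]
C(0,7)∈J2 [8;2;5]
L+ [9;2;5]
PS(2,8)∈J2 [9;2;6]
C(4,7)∈J2 [9;2;7]
R(6,8)∈J1 [9;3;7]
R(3,0)∈J1 [9;4;7]
mobility = 24 − 8 − 7 = 9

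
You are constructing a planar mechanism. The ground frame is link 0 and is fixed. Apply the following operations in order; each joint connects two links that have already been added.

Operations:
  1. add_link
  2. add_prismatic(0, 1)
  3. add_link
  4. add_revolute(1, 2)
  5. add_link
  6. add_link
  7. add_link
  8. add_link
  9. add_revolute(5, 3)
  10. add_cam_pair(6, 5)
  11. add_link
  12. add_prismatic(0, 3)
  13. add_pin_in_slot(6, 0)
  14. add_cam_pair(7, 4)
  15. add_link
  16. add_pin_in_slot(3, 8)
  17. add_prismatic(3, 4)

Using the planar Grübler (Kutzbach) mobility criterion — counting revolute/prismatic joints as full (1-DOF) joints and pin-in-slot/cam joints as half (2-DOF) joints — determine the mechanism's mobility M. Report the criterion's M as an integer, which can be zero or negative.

(L,J1,J2)=(1,0,0); link0 fixed
link1: (2,0,0)
P 0-1 [J1]: (2,1,0)
link2: (3,1,0)
R 1-2 [J1]: (3,2,0)
link3: (4,2,0)
link4: (5,2,0)
link5: (6,2,0)
link6: (7,2,0)
R 5-3 [J1]: (7,3,0)
C 6-5 [J2]: (7,3,1)
link7: (8,3,1)
P 0-3 [J1]: (8,4,1)
PS 6-0 [J2]: (8,4,2)
C 7-4 [J2]: (8,4,3)
link8: (9,4,3)
PS 3-8 [J2]: (9,4,4)
P 3-4 [J1]: (9,5,4)
Grübler: 3·8 − 2·5 − 4 = 10

M = 10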